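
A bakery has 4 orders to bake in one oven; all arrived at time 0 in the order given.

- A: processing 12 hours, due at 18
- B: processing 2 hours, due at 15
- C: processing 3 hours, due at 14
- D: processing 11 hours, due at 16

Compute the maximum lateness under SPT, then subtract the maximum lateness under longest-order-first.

-3

SPT (increasing processing time): B C D A.
B: 0→2, due 15, lateness -13
C: 2→5, due 14, lateness -9
D: 5→16, due 16, lateness 0
A: 16→28, due 18, lateness 10
Maximum = 10.
LPT (decreasing processing time): A D C B.
A: 0→12, due 18, lateness -6
D: 12→23, due 16, lateness 7
C: 23→26, due 14, lateness 12
B: 26→28, due 15, lateness 13
Maximum = 13.
Difference = 10 − 13 = -3.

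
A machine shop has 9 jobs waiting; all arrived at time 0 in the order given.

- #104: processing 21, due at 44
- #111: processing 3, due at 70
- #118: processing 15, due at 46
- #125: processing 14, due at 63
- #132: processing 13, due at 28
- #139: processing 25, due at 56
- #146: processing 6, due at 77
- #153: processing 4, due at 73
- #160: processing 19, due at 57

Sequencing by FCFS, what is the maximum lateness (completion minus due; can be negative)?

63

FIFO (arrival order): #104 #111 #118 #125 #132 #139 #146 #153 #160.
#104: 0→21, due 44, lateness -23
#111: 21→24, due 70, lateness -46
#118: 24→39, due 46, lateness -7
#125: 39→53, due 63, lateness -10
#132: 53→66, due 28, lateness 38
#139: 66→91, due 56, lateness 35
#146: 91→97, due 77, lateness 20
#153: 97→101, due 73, lateness 28
#160: 101→120, due 57, lateness 63
Maximum = 63.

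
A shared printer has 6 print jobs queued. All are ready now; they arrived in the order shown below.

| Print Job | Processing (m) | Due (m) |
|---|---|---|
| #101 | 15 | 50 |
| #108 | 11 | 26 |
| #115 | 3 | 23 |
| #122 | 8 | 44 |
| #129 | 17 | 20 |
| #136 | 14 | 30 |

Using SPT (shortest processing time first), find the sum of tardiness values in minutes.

55

SPT (increasing processing time): #115 #122 #108 #136 #101 #129.
#115: 0→3, due 23, tardiness 0
#122: 3→11, due 44, tardiness 0
#108: 11→22, due 26, tardiness 0
#136: 22→36, due 30, tardiness 6
#101: 36→51, due 50, tardiness 1
#129: 51→68, due 20, tardiness 48
Sum = 0+0+0+6+1+48 = 55.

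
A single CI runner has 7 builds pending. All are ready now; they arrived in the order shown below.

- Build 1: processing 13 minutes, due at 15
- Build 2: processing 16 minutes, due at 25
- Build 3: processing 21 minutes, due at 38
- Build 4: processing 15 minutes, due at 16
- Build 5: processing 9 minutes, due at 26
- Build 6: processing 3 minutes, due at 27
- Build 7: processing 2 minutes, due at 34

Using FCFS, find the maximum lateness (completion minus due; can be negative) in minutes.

50

FIFO (arrival order): Build 1 Build 2 Build 3 Build 4 Build 5 Build 6 Build 7.
Build 1: 0→13, due 15, lateness -2
Build 2: 13→29, due 25, lateness 4
Build 3: 29→50, due 38, lateness 12
Build 4: 50→65, due 16, lateness 49
Build 5: 65→74, due 26, lateness 48
Build 6: 74→77, due 27, lateness 50
Build 7: 77→79, due 34, lateness 45
Maximum = 50.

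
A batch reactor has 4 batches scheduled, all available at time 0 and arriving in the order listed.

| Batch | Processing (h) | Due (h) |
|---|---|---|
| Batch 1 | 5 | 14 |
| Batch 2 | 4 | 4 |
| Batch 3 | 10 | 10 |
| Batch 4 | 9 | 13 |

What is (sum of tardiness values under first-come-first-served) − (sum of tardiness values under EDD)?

1

FIFO (arrival order): Batch 1 Batch 2 Batch 3 Batch 4.
Batch 1: 0→5, due 14, tardiness 0
Batch 2: 5→9, due 4, tardiness 5
Batch 3: 9→19, due 10, tardiness 9
Batch 4: 19→28, due 13, tardiness 15
Sum = 0+5+9+15 = 29.
EDD (increasing due date): Batch 2 Batch 3 Batch 4 Batch 1.
Batch 2: 0→4, due 4, tardiness 0
Batch 3: 4→14, due 10, tardiness 4
Batch 4: 14→23, due 13, tardiness 10
Batch 1: 23→28, due 14, tardiness 14
Sum = 0+4+10+14 = 28.
Difference = 29 − 28 = 1.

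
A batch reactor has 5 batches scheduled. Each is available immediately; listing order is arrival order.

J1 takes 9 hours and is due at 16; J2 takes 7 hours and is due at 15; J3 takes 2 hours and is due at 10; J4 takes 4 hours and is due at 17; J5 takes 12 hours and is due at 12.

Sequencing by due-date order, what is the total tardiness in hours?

39

EDD (increasing due date): J3 J5 J2 J1 J4.
J3: 0→2, due 10, tardiness 0
J5: 2→14, due 12, tardiness 2
J2: 14→21, due 15, tardiness 6
J1: 21→30, due 16, tardiness 14
J4: 30→34, due 17, tardiness 17
Sum = 0+2+6+14+17 = 39.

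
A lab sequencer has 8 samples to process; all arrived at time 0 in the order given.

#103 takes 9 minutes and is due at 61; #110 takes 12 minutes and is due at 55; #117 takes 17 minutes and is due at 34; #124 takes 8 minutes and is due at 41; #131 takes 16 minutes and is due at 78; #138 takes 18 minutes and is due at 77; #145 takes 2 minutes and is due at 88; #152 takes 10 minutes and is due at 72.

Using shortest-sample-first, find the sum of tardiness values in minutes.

55

SPT (increasing processing time): #145 #124 #103 #152 #110 #131 #117 #138.
#145: 0→2, due 88, tardiness 0
#124: 2→10, due 41, tardiness 0
#103: 10→19, due 61, tardiness 0
#152: 19→29, due 72, tardiness 0
#110: 29→41, due 55, tardiness 0
#131: 41→57, due 78, tardiness 0
#117: 57→74, due 34, tardiness 40
#138: 74→92, due 77, tardiness 15
Sum = 0+0+0+0+0+0+40+15 = 55.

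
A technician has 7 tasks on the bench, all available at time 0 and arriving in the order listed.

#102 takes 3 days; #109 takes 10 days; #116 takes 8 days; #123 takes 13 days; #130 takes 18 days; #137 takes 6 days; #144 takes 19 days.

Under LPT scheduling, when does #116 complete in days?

LPT (decreasing processing time): #144 #130 #123 #109 #116 #137 #102.
#144: 0→19
#130: 19→37
#123: 37→50
#109: 50→60
#116: 60→68

68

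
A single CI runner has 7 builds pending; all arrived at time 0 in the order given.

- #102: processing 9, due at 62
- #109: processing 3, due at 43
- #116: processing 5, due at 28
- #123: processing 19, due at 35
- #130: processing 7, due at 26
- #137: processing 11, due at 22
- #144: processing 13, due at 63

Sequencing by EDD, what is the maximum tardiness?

EDD (increasing due date): #137 #130 #116 #123 #109 #102 #144.
#137: 0→11, due 22, tardiness 0
#130: 11→18, due 26, tardiness 0
#116: 18→23, due 28, tardiness 0
#123: 23→42, due 35, tardiness 7
#109: 42→45, due 43, tardiness 2
#102: 45→54, due 62, tardiness 0
#144: 54→67, due 63, tardiness 4
Maximum = 7.

7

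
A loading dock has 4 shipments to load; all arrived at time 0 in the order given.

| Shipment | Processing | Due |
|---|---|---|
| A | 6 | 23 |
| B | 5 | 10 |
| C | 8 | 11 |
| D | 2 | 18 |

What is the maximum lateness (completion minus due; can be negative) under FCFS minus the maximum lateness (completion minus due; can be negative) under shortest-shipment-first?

-2

FIFO (arrival order): A B C D.
A: 0→6, due 23, lateness -17
B: 6→11, due 10, lateness 1
C: 11→19, due 11, lateness 8
D: 19→21, due 18, lateness 3
Maximum = 8.
SPT (increasing processing time): D B A C.
D: 0→2, due 18, lateness -16
B: 2→7, due 10, lateness -3
A: 7→13, due 23, lateness -10
C: 13→21, due 11, lateness 10
Maximum = 10.
Difference = 8 − 10 = -2.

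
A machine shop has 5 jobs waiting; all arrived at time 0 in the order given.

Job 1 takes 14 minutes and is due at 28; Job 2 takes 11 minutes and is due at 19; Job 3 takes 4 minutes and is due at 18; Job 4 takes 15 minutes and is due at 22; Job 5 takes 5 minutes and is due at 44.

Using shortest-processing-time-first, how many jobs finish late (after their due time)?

SPT (increasing processing time): Job 3 Job 5 Job 2 Job 1 Job 4.
Job 3: 0→4, due 18, tardiness 0
Job 5: 4→9, due 44, tardiness 0
Job 2: 9→20, due 19, tardiness 1
Job 1: 20→34, due 28, tardiness 6
Job 4: 34→49, due 22, tardiness 27
Late jobs: 3.

3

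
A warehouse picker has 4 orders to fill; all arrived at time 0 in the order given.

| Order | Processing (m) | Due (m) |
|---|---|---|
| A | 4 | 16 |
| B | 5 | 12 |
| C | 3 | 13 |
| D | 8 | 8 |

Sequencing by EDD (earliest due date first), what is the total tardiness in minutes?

EDD (increasing due date): D B C A.
D: 0→8, due 8, tardiness 0
B: 8→13, due 12, tardiness 1
C: 13→16, due 13, tardiness 3
A: 16→20, due 16, tardiness 4
Sum = 0+1+3+4 = 8.

8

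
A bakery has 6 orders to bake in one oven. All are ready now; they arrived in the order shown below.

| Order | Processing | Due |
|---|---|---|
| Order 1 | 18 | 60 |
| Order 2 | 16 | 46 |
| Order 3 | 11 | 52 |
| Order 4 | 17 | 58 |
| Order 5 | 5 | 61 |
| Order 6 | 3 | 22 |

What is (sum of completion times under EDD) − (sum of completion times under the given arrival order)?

EDD (increasing due date): Order 6 Order 2 Order 3 Order 4 Order 1 Order 5.
Order 6: 0→3
Order 2: 3→19
Order 3: 19→30
Order 4: 30→47
Order 1: 47→65
Order 5: 65→70
Sum = 3+19+30+47+65+70 = 234.
FIFO (arrival order): Order 1 Order 2 Order 3 Order 4 Order 5 Order 6.
Order 1: 0→18
Order 2: 18→34
Order 3: 34→45
Order 4: 45→62
Order 5: 62→67
Order 6: 67→70
Sum = 18+34+45+62+67+70 = 296.
Difference = 234 − 296 = -62.

-62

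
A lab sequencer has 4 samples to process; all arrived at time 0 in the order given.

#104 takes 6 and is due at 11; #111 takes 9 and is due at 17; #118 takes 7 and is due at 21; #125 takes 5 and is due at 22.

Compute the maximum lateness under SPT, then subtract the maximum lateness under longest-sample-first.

SPT (increasing processing time): #125 #104 #118 #111.
#125: 0→5, due 22, lateness -17
#104: 5→11, due 11, lateness 0
#118: 11→18, due 21, lateness -3
#111: 18→27, due 17, lateness 10
Maximum = 10.
LPT (decreasing processing time): #111 #118 #104 #125.
#111: 0→9, due 17, lateness -8
#118: 9→16, due 21, lateness -5
#104: 16→22, due 11, lateness 11
#125: 22→27, due 22, lateness 5
Maximum = 11.
Difference = 10 − 11 = -1.

-1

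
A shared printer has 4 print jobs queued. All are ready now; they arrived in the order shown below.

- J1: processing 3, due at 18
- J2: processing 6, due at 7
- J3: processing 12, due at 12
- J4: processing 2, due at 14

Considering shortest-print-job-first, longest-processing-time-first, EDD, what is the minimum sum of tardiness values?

15

SPT (increasing processing time): J4 J1 J2 J3.
J4: 0→2, due 14, tardiness 0
J1: 2→5, due 18, tardiness 0
J2: 5→11, due 7, tardiness 4
J3: 11→23, due 12, tardiness 11
Sum = 0+0+4+11 = 15.
LPT (decreasing processing time): J3 J2 J1 J4.
J3: 0→12, due 12, tardiness 0
J2: 12→18, due 7, tardiness 11
J1: 18→21, due 18, tardiness 3
J4: 21→23, due 14, tardiness 9
Sum = 0+11+3+9 = 23.
EDD (increasing due date): J2 J3 J4 J1.
J2: 0→6, due 7, tardiness 0
J3: 6→18, due 12, tardiness 6
J4: 18→20, due 14, tardiness 6
J1: 20→23, due 18, tardiness 5
Sum = 0+6+6+5 = 17.
SPT 15, LPT 23, EDD 17 → minimum 15.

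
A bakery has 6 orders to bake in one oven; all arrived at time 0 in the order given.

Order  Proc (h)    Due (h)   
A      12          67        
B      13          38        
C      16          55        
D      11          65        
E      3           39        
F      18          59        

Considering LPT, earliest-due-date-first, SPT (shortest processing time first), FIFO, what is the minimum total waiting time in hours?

137

LPT (decreasing processing time): F C B A D E.
F: waits 0, runs 0→18
C: waits 18, runs 18→34
B: waits 34, runs 34→47
A: waits 47, runs 47→59
D: waits 59, runs 59→70
E: waits 70, runs 70→73
Sum = 0+18+34+47+59+70 = 228.
EDD (increasing due date): B E C F D A.
B: waits 0, runs 0→13
E: waits 13, runs 13→16
C: waits 16, runs 16→32
F: waits 32, runs 32→50
D: waits 50, runs 50→61
A: waits 61, runs 61→73
Sum = 0+13+16+32+50+61 = 172.
SPT (increasing processing time): E D A B C F.
E: waits 0, runs 0→3
D: waits 3, runs 3→14
A: waits 14, runs 14→26
B: waits 26, runs 26→39
C: waits 39, runs 39→55
F: waits 55, runs 55→73
Sum = 0+3+14+26+39+55 = 137.
FIFO (arrival order): A B C D E F.
A: waits 0, runs 0→12
B: waits 12, runs 12→25
C: waits 25, runs 25→41
D: waits 41, runs 41→52
E: waits 52, runs 52→55
F: waits 55, runs 55→73
Sum = 0+12+25+41+52+55 = 185.
LPT 228, EDD 172, SPT 137, FIFO 185 → minimum 137.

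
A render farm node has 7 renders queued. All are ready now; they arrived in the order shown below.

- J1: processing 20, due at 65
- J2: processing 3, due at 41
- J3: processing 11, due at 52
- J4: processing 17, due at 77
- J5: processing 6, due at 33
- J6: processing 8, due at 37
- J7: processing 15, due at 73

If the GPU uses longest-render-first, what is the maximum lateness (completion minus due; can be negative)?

LPT (decreasing processing time): J1 J4 J7 J3 J6 J5 J2.
J1: 0→20, due 65, lateness -45
J4: 20→37, due 77, lateness -40
J7: 37→52, due 73, lateness -21
J3: 52→63, due 52, lateness 11
J6: 63→71, due 37, lateness 34
J5: 71→77, due 33, lateness 44
J2: 77→80, due 41, lateness 39
Maximum = 44.

44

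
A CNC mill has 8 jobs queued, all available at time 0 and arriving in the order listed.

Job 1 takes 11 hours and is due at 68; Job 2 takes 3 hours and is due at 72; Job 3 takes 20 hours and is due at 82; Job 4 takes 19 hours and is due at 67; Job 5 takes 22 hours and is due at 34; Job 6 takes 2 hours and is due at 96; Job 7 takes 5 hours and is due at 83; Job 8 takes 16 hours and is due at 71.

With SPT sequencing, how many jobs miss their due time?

1

SPT (increasing processing time): Job 6 Job 2 Job 7 Job 1 Job 8 Job 4 Job 3 Job 5.
Job 6: 0→2, due 96, tardiness 0
Job 2: 2→5, due 72, tardiness 0
Job 7: 5→10, due 83, tardiness 0
Job 1: 10→21, due 68, tardiness 0
Job 8: 21→37, due 71, tardiness 0
Job 4: 37→56, due 67, tardiness 0
Job 3: 56→76, due 82, tardiness 0
Job 5: 76→98, due 34, tardiness 64
Late jobs: 1.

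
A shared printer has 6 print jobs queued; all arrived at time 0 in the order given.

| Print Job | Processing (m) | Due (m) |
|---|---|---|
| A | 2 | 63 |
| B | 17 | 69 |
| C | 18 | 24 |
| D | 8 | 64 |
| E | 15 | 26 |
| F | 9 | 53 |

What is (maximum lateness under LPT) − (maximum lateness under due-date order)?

17

LPT (decreasing processing time): C B E F D A.
C: 0→18, due 24, lateness -6
B: 18→35, due 69, lateness -34
E: 35→50, due 26, lateness 24
F: 50→59, due 53, lateness 6
D: 59→67, due 64, lateness 3
A: 67→69, due 63, lateness 6
Maximum = 24.
EDD (increasing due date): C E F A D B.
C: 0→18, due 24, lateness -6
E: 18→33, due 26, lateness 7
F: 33→42, due 53, lateness -11
A: 42→44, due 63, lateness -19
D: 44→52, due 64, lateness -12
B: 52→69, due 69, lateness 0
Maximum = 7.
Difference = 24 − 7 = 17.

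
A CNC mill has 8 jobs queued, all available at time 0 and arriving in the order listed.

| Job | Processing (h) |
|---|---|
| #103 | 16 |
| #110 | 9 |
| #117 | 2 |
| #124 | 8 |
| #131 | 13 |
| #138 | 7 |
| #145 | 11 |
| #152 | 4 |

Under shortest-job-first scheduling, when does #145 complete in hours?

41

SPT (increasing processing time): #117 #152 #138 #124 #110 #145 #131 #103.
#117: 0→2
#152: 2→6
#138: 6→13
#124: 13→21
#110: 21→30
#145: 30→41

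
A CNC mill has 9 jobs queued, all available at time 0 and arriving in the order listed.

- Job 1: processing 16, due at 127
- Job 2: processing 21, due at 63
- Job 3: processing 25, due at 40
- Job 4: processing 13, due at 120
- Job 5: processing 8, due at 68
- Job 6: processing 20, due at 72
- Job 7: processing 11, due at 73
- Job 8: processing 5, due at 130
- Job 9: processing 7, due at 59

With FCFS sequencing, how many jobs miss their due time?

FIFO (arrival order): Job 1 Job 2 Job 3 Job 4 Job 5 Job 6 Job 7 Job 8 Job 9.
Job 1: 0→16, due 127, tardiness 0
Job 2: 16→37, due 63, tardiness 0
Job 3: 37→62, due 40, tardiness 22
Job 4: 62→75, due 120, tardiness 0
Job 5: 75→83, due 68, tardiness 15
Job 6: 83→103, due 72, tardiness 31
Job 7: 103→114, due 73, tardiness 41
Job 8: 114→119, due 130, tardiness 0
Job 9: 119→126, due 59, tardiness 67
Late jobs: 5.

5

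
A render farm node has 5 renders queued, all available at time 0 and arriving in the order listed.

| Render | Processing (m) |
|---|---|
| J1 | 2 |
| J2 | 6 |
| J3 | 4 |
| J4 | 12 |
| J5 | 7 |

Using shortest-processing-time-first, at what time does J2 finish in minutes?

SPT (increasing processing time): J1 J3 J2 J5 J4.
J1: 0→2
J3: 2→6
J2: 6→12

12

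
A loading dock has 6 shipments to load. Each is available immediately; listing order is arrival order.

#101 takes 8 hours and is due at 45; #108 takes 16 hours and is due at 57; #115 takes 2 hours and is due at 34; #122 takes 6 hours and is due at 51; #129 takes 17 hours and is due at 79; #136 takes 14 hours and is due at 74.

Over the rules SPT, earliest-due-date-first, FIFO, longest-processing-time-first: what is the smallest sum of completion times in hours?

165

SPT (increasing processing time): #115 #122 #101 #136 #108 #129.
#115: 0→2
#122: 2→8
#101: 8→16
#136: 16→30
#108: 30→46
#129: 46→63
Sum = 2+8+16+30+46+63 = 165.
EDD (increasing due date): #115 #101 #122 #108 #136 #129.
#115: 0→2
#101: 2→10
#122: 10→16
#108: 16→32
#136: 32→46
#129: 46→63
Sum = 2+10+16+32+46+63 = 169.
FIFO (arrival order): #101 #108 #115 #122 #129 #136.
#101: 0→8
#108: 8→24
#115: 24→26
#122: 26→32
#129: 32→49
#136: 49→63
Sum = 8+24+26+32+49+63 = 202.
LPT (decreasing processing time): #129 #108 #136 #101 #122 #115.
#129: 0→17
#108: 17→33
#136: 33→47
#101: 47→55
#122: 55→61
#115: 61→63
Sum = 17+33+47+55+61+63 = 276.
SPT 165, EDD 169, FIFO 202, LPT 276 → minimum 165.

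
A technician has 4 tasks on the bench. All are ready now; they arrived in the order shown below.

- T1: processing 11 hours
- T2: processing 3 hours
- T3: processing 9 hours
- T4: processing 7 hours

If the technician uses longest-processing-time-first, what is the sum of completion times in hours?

88

LPT (decreasing processing time): T1 T3 T4 T2.
T1: 0→11
T3: 11→20
T4: 20→27
T2: 27→30
Sum = 11+20+27+30 = 88.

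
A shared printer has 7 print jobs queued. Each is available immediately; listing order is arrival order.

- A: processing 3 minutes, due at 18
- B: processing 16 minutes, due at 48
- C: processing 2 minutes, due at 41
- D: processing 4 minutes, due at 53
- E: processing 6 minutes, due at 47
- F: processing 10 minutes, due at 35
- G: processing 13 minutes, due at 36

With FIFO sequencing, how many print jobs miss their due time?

FIFO (arrival order): A B C D E F G.
A: 0→3, due 18, tardiness 0
B: 3→19, due 48, tardiness 0
C: 19→21, due 41, tardiness 0
D: 21→25, due 53, tardiness 0
E: 25→31, due 47, tardiness 0
F: 31→41, due 35, tardiness 6
G: 41→54, due 36, tardiness 18
Late print jobs: 2.

2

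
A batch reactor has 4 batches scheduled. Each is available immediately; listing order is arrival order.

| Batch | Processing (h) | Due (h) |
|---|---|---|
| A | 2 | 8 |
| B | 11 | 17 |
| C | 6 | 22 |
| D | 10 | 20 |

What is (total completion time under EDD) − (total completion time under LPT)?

EDD (increasing due date): A B D C.
A: 0→2
B: 2→13
D: 13→23
C: 23→29
Sum = 2+13+23+29 = 67.
LPT (decreasing processing time): B D C A.
B: 0→11
D: 11→21
C: 21→27
A: 27→29
Sum = 11+21+27+29 = 88.
Difference = 67 − 88 = -21.

-21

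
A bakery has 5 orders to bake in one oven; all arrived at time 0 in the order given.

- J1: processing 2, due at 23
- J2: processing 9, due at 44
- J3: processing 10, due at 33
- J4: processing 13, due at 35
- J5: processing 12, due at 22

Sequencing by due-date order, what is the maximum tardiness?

EDD (increasing due date): J5 J1 J3 J4 J2.
J5: 0→12, due 22, tardiness 0
J1: 12→14, due 23, tardiness 0
J3: 14→24, due 33, tardiness 0
J4: 24→37, due 35, tardiness 2
J2: 37→46, due 44, tardiness 2
Maximum = 2.

2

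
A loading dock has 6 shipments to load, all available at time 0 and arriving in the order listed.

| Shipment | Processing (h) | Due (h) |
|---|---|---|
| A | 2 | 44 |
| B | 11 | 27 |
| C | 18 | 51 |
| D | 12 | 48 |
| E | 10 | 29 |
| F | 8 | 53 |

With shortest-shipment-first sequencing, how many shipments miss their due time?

SPT (increasing processing time): A F E B D C.
A: 0→2, due 44, tardiness 0
F: 2→10, due 53, tardiness 0
E: 10→20, due 29, tardiness 0
B: 20→31, due 27, tardiness 4
D: 31→43, due 48, tardiness 0
C: 43→61, due 51, tardiness 10
Late shipments: 2.

2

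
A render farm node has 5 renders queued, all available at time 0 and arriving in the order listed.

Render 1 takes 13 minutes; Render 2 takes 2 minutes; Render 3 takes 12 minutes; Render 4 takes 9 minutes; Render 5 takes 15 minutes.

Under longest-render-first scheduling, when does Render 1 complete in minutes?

LPT (decreasing processing time): Render 5 Render 1 Render 3 Render 4 Render 2.
Render 5: 0→15
Render 1: 15→28

28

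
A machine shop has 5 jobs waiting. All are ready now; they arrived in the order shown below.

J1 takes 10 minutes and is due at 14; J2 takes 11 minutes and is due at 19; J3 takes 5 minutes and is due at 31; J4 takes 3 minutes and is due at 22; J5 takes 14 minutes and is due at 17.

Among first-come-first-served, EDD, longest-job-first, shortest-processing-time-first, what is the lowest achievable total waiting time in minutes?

FIFO (arrival order): J1 J2 J3 J4 J5.
J1: waits 0, runs 0→10
J2: waits 10, runs 10→21
J3: waits 21, runs 21→26
J4: waits 26, runs 26→29
J5: waits 29, runs 29→43
Sum = 0+10+21+26+29 = 86.
EDD (increasing due date): J1 J5 J2 J4 J3.
J1: waits 0, runs 0→10
J5: waits 10, runs 10→24
J2: waits 24, runs 24→35
J4: waits 35, runs 35→38
J3: waits 38, runs 38→43
Sum = 0+10+24+35+38 = 107.
LPT (decreasing processing time): J5 J2 J1 J3 J4.
J5: waits 0, runs 0→14
J2: waits 14, runs 14→25
J1: waits 25, runs 25→35
J3: waits 35, runs 35→40
J4: waits 40, runs 40→43
Sum = 0+14+25+35+40 = 114.
SPT (increasing processing time): J4 J3 J1 J2 J5.
J4: waits 0, runs 0→3
J3: waits 3, runs 3→8
J1: waits 8, runs 8→18
J2: waits 18, runs 18→29
J5: waits 29, runs 29→43
Sum = 0+3+8+18+29 = 58.
FIFO 86, EDD 107, LPT 114, SPT 58 → minimum 58.

58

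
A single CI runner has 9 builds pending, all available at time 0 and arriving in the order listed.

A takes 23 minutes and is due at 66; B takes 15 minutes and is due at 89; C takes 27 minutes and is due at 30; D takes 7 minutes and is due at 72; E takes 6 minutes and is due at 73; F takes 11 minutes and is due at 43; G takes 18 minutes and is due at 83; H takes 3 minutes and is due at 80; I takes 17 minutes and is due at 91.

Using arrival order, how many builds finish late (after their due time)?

6

FIFO (arrival order): A B C D E F G H I.
A: 0→23, due 66, tardiness 0
B: 23→38, due 89, tardiness 0
C: 38→65, due 30, tardiness 35
D: 65→72, due 72, tardiness 0
E: 72→78, due 73, tardiness 5
F: 78→89, due 43, tardiness 46
G: 89→107, due 83, tardiness 24
H: 107→110, due 80, tardiness 30
I: 110→127, due 91, tardiness 36
Late builds: 6.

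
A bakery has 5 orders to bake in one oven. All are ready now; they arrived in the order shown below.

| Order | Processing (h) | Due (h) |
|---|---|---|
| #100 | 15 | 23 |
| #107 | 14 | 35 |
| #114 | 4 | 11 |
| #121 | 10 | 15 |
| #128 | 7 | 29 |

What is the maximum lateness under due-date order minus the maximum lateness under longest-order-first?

EDD (increasing due date): #114 #121 #100 #128 #107.
#114: 0→4, due 11, lateness -7
#121: 4→14, due 15, lateness -1
#100: 14→29, due 23, lateness 6
#128: 29→36, due 29, lateness 7
#107: 36→50, due 35, lateness 15
Maximum = 15.
LPT (decreasing processing time): #100 #107 #121 #128 #114.
#100: 0→15, due 23, lateness -8
#107: 15→29, due 35, lateness -6
#121: 29→39, due 15, lateness 24
#128: 39→46, due 29, lateness 17
#114: 46→50, due 11, lateness 39
Maximum = 39.
Difference = 15 − 39 = -24.

-24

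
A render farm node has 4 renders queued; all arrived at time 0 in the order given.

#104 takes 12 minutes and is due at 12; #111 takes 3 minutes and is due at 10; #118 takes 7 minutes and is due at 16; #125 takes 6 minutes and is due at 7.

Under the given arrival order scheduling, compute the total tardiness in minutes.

32

FIFO (arrival order): #104 #111 #118 #125.
#104: 0→12, due 12, tardiness 0
#111: 12→15, due 10, tardiness 5
#118: 15→22, due 16, tardiness 6
#125: 22→28, due 7, tardiness 21
Sum = 0+5+6+21 = 32.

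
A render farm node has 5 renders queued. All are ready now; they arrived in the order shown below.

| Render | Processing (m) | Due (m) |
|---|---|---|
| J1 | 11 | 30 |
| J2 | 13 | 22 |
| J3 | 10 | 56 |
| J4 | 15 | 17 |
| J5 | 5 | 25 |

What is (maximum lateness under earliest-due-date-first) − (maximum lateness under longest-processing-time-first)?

-15

EDD (increasing due date): J4 J2 J5 J1 J3.
J4: 0→15, due 17, lateness -2
J2: 15→28, due 22, lateness 6
J5: 28→33, due 25, lateness 8
J1: 33→44, due 30, lateness 14
J3: 44→54, due 56, lateness -2
Maximum = 14.
LPT (decreasing processing time): J4 J2 J1 J3 J5.
J4: 0→15, due 17, lateness -2
J2: 15→28, due 22, lateness 6
J1: 28→39, due 30, lateness 9
J3: 39→49, due 56, lateness -7
J5: 49→54, due 25, lateness 29
Maximum = 29.
Difference = 14 − 29 = -15.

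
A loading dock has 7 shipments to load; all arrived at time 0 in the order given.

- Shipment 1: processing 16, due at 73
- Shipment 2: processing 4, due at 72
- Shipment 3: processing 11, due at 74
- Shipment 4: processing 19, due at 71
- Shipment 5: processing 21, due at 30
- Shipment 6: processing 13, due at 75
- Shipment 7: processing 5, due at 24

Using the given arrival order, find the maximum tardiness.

FIFO (arrival order): Shipment 1 Shipment 2 Shipment 3 Shipment 4 Shipment 5 Shipment 6 Shipment 7.
Shipment 1: 0→16, due 73, tardiness 0
Shipment 2: 16→20, due 72, tardiness 0
Shipment 3: 20→31, due 74, tardiness 0
Shipment 4: 31→50, due 71, tardiness 0
Shipment 5: 50→71, due 30, tardiness 41
Shipment 6: 71→84, due 75, tardiness 9
Shipment 7: 84→89, due 24, tardiness 65
Maximum = 65.

65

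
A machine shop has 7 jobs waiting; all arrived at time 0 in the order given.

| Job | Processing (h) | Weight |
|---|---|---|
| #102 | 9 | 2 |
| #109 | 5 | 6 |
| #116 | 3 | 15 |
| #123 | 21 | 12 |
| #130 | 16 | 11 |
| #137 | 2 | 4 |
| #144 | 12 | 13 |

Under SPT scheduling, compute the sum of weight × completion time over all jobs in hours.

SPT (increasing processing time): #137 #116 #109 #102 #144 #130 #123.
#137: finishes 2, weight 4, w·C = 8
#116: finishes 5, weight 15, w·C = 75
#109: finishes 10, weight 6, w·C = 60
#102: finishes 19, weight 2, w·C = 38
#144: finishes 31, weight 13, w·C = 403
#130: finishes 47, weight 11, w·C = 517
#123: finishes 68, weight 12, w·C = 816
Sum = 8+75+60+38+403+517+816 = 1917.

1917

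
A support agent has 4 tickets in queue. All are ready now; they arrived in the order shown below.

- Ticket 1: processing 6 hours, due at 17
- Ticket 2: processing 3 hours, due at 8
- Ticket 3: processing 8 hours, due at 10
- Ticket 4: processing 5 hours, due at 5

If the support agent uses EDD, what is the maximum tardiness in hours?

EDD (increasing due date): Ticket 4 Ticket 2 Ticket 3 Ticket 1.
Ticket 4: 0→5, due 5, tardiness 0
Ticket 2: 5→8, due 8, tardiness 0
Ticket 3: 8→16, due 10, tardiness 6
Ticket 1: 16→22, due 17, tardiness 5
Maximum = 6.

6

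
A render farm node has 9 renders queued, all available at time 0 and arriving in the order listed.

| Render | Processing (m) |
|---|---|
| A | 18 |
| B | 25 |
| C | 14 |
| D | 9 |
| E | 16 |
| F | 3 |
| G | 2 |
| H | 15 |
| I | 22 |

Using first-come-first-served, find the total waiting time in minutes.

FIFO (arrival order): A B C D E F G H I.
A: waits 0, runs 0→18
B: waits 18, runs 18→43
C: waits 43, runs 43→57
D: waits 57, runs 57→66
E: waits 66, runs 66→82
F: waits 82, runs 82→85
G: waits 85, runs 85→87
H: waits 87, runs 87→102
I: waits 102, runs 102→124
Sum = 0+18+43+57+66+82+85+87+102 = 540.

540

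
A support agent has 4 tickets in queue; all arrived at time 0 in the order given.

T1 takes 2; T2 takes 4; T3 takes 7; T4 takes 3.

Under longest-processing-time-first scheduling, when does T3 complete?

7

LPT (decreasing processing time): T3 T2 T4 T1.
T3: 0→7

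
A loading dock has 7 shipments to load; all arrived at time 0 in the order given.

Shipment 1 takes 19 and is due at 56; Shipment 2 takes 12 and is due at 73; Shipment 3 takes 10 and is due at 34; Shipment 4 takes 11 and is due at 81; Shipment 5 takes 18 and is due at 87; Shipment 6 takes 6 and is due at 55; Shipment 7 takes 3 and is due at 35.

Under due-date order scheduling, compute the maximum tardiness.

0

EDD (increasing due date): Shipment 3 Shipment 7 Shipment 6 Shipment 1 Shipment 2 Shipment 4 Shipment 5.
Shipment 3: 0→10, due 34, tardiness 0
Shipment 7: 10→13, due 35, tardiness 0
Shipment 6: 13→19, due 55, tardiness 0
Shipment 1: 19→38, due 56, tardiness 0
Shipment 2: 38→50, due 73, tardiness 0
Shipment 4: 50→61, due 81, tardiness 0
Shipment 5: 61→79, due 87, tardiness 0
Maximum = 0.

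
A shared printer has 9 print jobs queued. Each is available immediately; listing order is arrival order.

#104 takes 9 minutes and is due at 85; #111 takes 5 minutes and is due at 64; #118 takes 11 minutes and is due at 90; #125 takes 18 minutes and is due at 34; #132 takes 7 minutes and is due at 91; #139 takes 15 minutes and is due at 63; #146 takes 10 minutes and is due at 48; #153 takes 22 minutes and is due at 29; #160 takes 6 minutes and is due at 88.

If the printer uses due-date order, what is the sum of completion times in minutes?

610

EDD (increasing due date): #153 #125 #146 #139 #111 #104 #160 #118 #132.
#153: 0→22
#125: 22→40
#146: 40→50
#139: 50→65
#111: 65→70
#104: 70→79
#160: 79→85
#118: 85→96
#132: 96→103
Sum = 22+40+50+65+70+79+85+96+103 = 610.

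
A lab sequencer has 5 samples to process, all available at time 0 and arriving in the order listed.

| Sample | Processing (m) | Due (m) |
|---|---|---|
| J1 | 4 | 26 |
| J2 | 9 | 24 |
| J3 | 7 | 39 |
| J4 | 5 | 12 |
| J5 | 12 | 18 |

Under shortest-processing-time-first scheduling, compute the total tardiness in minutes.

SPT (increasing processing time): J1 J4 J3 J2 J5.
J1: 0→4, due 26, tardiness 0
J4: 4→9, due 12, tardiness 0
J3: 9→16, due 39, tardiness 0
J2: 16→25, due 24, tardiness 1
J5: 25→37, due 18, tardiness 19
Sum = 0+0+0+1+19 = 20.

20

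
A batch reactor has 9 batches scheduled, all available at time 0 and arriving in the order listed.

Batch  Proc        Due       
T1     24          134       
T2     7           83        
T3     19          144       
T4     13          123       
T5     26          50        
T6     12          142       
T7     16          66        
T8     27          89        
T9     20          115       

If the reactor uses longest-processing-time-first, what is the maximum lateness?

LPT (decreasing processing time): T8 T5 T1 T9 T3 T7 T4 T6 T2.
T8: 0→27, due 89, lateness -62
T5: 27→53, due 50, lateness 3
T1: 53→77, due 134, lateness -57
T9: 77→97, due 115, lateness -18
T3: 97→116, due 144, lateness -28
T7: 116→132, due 66, lateness 66
T4: 132→145, due 123, lateness 22
T6: 145→157, due 142, lateness 15
T2: 157→164, due 83, lateness 81
Maximum = 81.

81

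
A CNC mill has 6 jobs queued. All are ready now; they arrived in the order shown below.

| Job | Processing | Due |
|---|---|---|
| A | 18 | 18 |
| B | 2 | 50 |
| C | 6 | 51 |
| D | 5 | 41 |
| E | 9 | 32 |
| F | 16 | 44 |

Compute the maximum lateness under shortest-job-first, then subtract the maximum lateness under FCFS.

26

SPT (increasing processing time): B D C E F A.
B: 0→2, due 50, lateness -48
D: 2→7, due 41, lateness -34
C: 7→13, due 51, lateness -38
E: 13→22, due 32, lateness -10
F: 22→38, due 44, lateness -6
A: 38→56, due 18, lateness 38
Maximum = 38.
FIFO (arrival order): A B C D E F.
A: 0→18, due 18, lateness 0
B: 18→20, due 50, lateness -30
C: 20→26, due 51, lateness -25
D: 26→31, due 41, lateness -10
E: 31→40, due 32, lateness 8
F: 40→56, due 44, lateness 12
Maximum = 12.
Difference = 38 − 12 = 26.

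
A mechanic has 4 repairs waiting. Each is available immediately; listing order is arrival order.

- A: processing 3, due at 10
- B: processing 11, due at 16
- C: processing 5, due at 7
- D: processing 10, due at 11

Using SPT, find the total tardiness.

SPT (increasing processing time): A C D B.
A: 0→3, due 10, tardiness 0
C: 3→8, due 7, tardiness 1
D: 8→18, due 11, tardiness 7
B: 18→29, due 16, tardiness 13
Sum = 0+1+7+13 = 21.

21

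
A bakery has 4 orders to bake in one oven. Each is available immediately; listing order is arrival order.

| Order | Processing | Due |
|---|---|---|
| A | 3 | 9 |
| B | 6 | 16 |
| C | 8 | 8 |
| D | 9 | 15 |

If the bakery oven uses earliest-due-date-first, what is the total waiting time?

39

EDD (increasing due date): C A D B.
C: waits 0, runs 0→8
A: waits 8, runs 8→11
D: waits 11, runs 11→20
B: waits 20, runs 20→26
Sum = 0+8+11+20 = 39.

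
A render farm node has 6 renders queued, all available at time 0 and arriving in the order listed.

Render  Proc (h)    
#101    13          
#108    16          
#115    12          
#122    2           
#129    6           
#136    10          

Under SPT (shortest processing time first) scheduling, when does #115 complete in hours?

30

SPT (increasing processing time): #122 #129 #136 #115 #101 #108.
#122: 0→2
#129: 2→8
#136: 8→18
#115: 18→30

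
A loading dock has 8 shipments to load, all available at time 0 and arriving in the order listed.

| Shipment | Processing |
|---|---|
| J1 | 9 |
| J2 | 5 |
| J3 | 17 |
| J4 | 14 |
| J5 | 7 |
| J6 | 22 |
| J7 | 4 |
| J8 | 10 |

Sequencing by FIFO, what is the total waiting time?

303

FIFO (arrival order): J1 J2 J3 J4 J5 J6 J7 J8.
J1: waits 0, runs 0→9
J2: waits 9, runs 9→14
J3: waits 14, runs 14→31
J4: waits 31, runs 31→45
J5: waits 45, runs 45→52
J6: waits 52, runs 52→74
J7: waits 74, runs 74→78
J8: waits 78, runs 78→88
Sum = 0+9+14+31+45+52+74+78 = 303.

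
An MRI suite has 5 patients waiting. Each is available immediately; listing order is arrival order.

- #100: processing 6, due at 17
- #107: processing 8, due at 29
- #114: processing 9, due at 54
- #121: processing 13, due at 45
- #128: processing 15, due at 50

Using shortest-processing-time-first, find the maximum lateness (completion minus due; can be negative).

1

SPT (increasing processing time): #100 #107 #114 #121 #128.
#100: 0→6, due 17, lateness -11
#107: 6→14, due 29, lateness -15
#114: 14→23, due 54, lateness -31
#121: 23→36, due 45, lateness -9
#128: 36→51, due 50, lateness 1
Maximum = 1.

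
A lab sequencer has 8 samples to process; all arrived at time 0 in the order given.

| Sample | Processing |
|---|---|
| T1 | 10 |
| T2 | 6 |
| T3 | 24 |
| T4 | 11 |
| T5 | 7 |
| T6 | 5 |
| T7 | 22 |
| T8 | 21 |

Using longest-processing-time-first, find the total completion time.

605

LPT (decreasing processing time): T3 T7 T8 T4 T1 T5 T2 T6.
T3: 0→24
T7: 24→46
T8: 46→67
T4: 67→78
T1: 78→88
T5: 88→95
T2: 95→101
T6: 101→106
Sum = 24+46+67+78+88+95+101+106 = 605.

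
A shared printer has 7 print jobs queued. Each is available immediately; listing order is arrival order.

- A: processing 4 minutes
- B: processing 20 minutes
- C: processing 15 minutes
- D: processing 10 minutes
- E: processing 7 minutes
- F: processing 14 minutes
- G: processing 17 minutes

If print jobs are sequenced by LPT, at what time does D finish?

76

LPT (decreasing processing time): B G C F D E A.
B: 0→20
G: 20→37
C: 37→52
F: 52→66
D: 66→76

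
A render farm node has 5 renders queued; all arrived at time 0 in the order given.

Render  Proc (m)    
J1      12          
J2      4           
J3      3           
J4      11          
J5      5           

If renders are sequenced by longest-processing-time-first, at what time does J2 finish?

32

LPT (decreasing processing time): J1 J4 J5 J2 J3.
J1: 0→12
J4: 12→23
J5: 23→28
J2: 28→32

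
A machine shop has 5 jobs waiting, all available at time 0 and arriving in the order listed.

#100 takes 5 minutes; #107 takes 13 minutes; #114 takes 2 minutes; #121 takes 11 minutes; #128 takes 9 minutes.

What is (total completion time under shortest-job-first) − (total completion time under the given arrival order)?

SPT (increasing processing time): #114 #100 #128 #121 #107.
#114: 0→2
#100: 2→7
#128: 7→16
#121: 16→27
#107: 27→40
Sum = 2+7+16+27+40 = 92.
FIFO (arrival order): #100 #107 #114 #121 #128.
#100: 0→5
#107: 5→18
#114: 18→20
#121: 20→31
#128: 31→40
Sum = 5+18+20+31+40 = 114.
Difference = 92 − 114 = -22.

-22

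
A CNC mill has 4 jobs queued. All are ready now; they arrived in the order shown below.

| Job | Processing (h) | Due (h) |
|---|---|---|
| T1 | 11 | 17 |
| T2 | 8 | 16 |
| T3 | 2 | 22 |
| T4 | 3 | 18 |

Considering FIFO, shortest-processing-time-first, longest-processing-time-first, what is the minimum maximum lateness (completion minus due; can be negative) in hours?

4

FIFO (arrival order): T1 T2 T3 T4.
T1: 0→11, due 17, lateness -6
T2: 11→19, due 16, lateness 3
T3: 19→21, due 22, lateness -1
T4: 21→24, due 18, lateness 6
Maximum = 6.
SPT (increasing processing time): T3 T4 T2 T1.
T3: 0→2, due 22, lateness -20
T4: 2→5, due 18, lateness -13
T2: 5→13, due 16, lateness -3
T1: 13→24, due 17, lateness 7
Maximum = 7.
LPT (decreasing processing time): T1 T2 T4 T3.
T1: 0→11, due 17, lateness -6
T2: 11→19, due 16, lateness 3
T4: 19→22, due 18, lateness 4
T3: 22→24, due 22, lateness 2
Maximum = 4.
FIFO 6, SPT 7, LPT 4 → minimum 4.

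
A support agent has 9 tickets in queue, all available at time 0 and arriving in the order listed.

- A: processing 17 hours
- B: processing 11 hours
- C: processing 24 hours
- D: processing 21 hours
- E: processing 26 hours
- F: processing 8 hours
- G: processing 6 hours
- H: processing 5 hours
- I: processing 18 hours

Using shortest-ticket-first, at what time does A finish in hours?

47

SPT (increasing processing time): H G F B A I D C E.
H: 0→5
G: 5→11
F: 11→19
B: 19→30
A: 30→47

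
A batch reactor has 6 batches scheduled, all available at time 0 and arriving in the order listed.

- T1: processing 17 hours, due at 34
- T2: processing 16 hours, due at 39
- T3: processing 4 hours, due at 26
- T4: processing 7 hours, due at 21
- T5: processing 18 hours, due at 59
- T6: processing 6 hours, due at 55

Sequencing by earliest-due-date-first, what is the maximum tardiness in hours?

EDD (increasing due date): T4 T3 T1 T2 T6 T5.
T4: 0→7, due 21, tardiness 0
T3: 7→11, due 26, tardiness 0
T1: 11→28, due 34, tardiness 0
T2: 28→44, due 39, tardiness 5
T6: 44→50, due 55, tardiness 0
T5: 50→68, due 59, tardiness 9
Maximum = 9.

9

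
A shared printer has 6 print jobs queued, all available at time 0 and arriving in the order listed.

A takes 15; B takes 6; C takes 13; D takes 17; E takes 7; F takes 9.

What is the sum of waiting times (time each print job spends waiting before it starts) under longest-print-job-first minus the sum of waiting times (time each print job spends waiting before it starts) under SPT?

LPT (decreasing processing time): D A C F E B.
D: waits 0, runs 0→17
A: waits 17, runs 17→32
C: waits 32, runs 32→45
F: waits 45, runs 45→54
E: waits 54, runs 54→61
B: waits 61, runs 61→67
Sum = 0+17+32+45+54+61 = 209.
SPT (increasing processing time): B E F C A D.
B: waits 0, runs 0→6
E: waits 6, runs 6→13
F: waits 13, runs 13→22
C: waits 22, runs 22→35
A: waits 35, runs 35→50
D: waits 50, runs 50→67
Sum = 0+6+13+22+35+50 = 126.
Difference = 209 − 126 = 83.

83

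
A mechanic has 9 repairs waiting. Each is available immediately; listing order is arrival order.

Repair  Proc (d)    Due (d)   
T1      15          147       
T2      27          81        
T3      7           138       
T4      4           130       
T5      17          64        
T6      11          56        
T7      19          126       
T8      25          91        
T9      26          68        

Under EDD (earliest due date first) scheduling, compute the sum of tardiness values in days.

19

EDD (increasing due date): T6 T5 T9 T2 T8 T7 T4 T3 T1.
T6: 0→11, due 56, tardiness 0
T5: 11→28, due 64, tardiness 0
T9: 28→54, due 68, tardiness 0
T2: 54→81, due 81, tardiness 0
T8: 81→106, due 91, tardiness 15
T7: 106→125, due 126, tardiness 0
T4: 125→129, due 130, tardiness 0
T3: 129→136, due 138, tardiness 0
T1: 136→151, due 147, tardiness 4
Sum = 0+0+0+0+15+0+0+0+4 = 19.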